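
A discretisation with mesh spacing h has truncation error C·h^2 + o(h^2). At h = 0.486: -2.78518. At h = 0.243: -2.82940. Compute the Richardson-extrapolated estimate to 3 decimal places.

-2.844

Extrapolated value = (4·A(h/2) − A(h)) / (4 − 1)
= (4·(-2.82940) − (-2.78518)) / 3
= -8.53242 / 3 = -2.84414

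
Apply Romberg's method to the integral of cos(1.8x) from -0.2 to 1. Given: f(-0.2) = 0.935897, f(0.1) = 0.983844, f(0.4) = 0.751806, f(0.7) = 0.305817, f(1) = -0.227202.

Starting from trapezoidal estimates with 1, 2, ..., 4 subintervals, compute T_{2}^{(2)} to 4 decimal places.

0.7367

T_{0}^{(0)} (trapezoid, 1 panel, h=1.2000): 0.425217
T_{1}^{(0)} (trapezoid, 2 panels, h=0.6000): 0.663692
T_{2}^{(0)} (trapezoid, 4 panels, h=0.3000): 0.718744
T_{1}^{(1)} = 0.663692 + (0.663692 − 0.425217)/3 = 0.743184
T_{2}^{(1)} = 0.718744 + (0.718744 − 0.663692)/3 = 0.737095
T_{2}^{(2)} = 0.737095 + (0.737095 − 0.743184)/15 = 0.736689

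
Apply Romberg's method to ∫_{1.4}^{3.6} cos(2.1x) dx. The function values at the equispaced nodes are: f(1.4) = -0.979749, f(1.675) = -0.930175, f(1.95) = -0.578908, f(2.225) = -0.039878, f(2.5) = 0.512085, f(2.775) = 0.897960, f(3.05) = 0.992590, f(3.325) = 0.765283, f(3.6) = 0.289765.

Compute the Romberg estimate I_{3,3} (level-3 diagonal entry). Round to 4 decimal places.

I_{0,0} (trapezoid, 1 panel, h=2.2000): -0.758982
I_{1,0} (trapezoid, 2 panels, h=1.1000): 0.183802
I_{2,0} (trapezoid, 4 panels, h=0.5500): 0.319426
I_{3,0} (trapezoid, 8 panels, h=0.2750): 0.350340
I_{1,1} = 0.183802 + (0.183802 − (-0.758982))/3 = 0.498063
I_{2,1} = 0.319426 + (0.319426 − 0.183802)/3 = 0.364634
I_{3,1} = 0.350340 + (0.350340 − 0.319426)/3 = 0.360645
I_{2,2} = 0.364634 + (0.364634 − 0.498063)/15 = 0.355739
I_{3,2} = 0.360645 + (0.360645 − 0.364634)/15 = 0.360379
I_{3,3} = 0.360379 + (0.360379 − 0.355739)/63 = 0.360453

0.3605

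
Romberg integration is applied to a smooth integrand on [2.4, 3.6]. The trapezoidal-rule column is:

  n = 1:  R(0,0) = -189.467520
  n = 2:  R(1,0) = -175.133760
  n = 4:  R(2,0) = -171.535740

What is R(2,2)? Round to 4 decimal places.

-170.3351

Richardson extrapolation on the trapezoidal column (denominator 4−1=3):
R(1,1) = (4·(-175.133760) − (-189.467520)) / 3 = -170.355840
R(2,1) = -171.535740 + (-171.535740 − (-175.133760))/3 = -170.336400
R(2,2) = -170.336400 + (-170.336400 − (-170.355840))/15 = -170.335104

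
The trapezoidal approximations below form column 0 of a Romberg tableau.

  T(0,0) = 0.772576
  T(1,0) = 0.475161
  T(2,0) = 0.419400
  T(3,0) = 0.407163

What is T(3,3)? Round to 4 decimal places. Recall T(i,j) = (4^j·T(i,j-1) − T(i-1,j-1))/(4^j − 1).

0.4032

Richardson extrapolation on the trapezoidal column (denominator 4−1=3):
T(1,1) = (4·0.475161 − 0.772576) / 3 = 0.376023
T(2,1) = (4·0.419400 − 0.475161) / 3 = 0.400813
T(3,1) = (4·0.407163 − 0.419400) / 3 = 0.403084
T(2,2) = 0.400813 + (0.400813 − 0.376023)/15 = 0.402466
T(3,2) = 0.403084 + (0.403084 − 0.400813)/15 = 0.403235
T(3,3) = 0.403235 + (0.403235 − 0.402466)/63 = 0.403247
(Column j=1 coincides with Simpson's rule on the same nodes.)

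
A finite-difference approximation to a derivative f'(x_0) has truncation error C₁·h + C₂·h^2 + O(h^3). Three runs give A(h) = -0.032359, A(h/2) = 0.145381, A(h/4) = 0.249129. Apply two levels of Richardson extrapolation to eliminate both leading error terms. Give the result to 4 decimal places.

First eliminate the h term (factor 2^1 = 2):
  B₁ = (2·0.145381 − (-0.032359))/1 = 0.323121
  B₂ = (2·0.249129 − 0.145381)/1 = 0.352877
Then eliminate the h^2 term (factor 2^2 = 4):
  (4·0.352877 − 0.323121)/3 = 0.362796

0.3628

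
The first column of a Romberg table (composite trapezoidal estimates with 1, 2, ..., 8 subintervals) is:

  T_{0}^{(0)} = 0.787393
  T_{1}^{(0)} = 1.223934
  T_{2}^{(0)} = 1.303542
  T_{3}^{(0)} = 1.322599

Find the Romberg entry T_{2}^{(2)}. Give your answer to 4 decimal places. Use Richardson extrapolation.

1.3275

Richardson extrapolation on the trapezoidal column (denominator 4−1=3):
T_{1}^{(1)} = (4·1.223934 − 0.787393) / 3 = 1.369448
T_{2}^{(1)} = (4·1.303542 − 1.223934) / 3 = 1.330078
T_{2}^{(2)} = 1.330078 + (1.330078 − 1.369448)/15 = 1.327453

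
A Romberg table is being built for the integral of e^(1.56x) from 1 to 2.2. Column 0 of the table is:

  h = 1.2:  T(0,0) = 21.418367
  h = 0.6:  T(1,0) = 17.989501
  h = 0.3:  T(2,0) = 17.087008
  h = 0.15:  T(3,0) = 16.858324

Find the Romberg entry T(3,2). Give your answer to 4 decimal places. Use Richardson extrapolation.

T(2,1) = (4·17.087008 − 17.989501) / 3 = 16.786177
T(3,1) = 16.858324 + (16.858324 − 17.087008)/3 = 16.782096
T(3,2) = (16·16.782096 − 16.786177) / 15 = 16.781824

16.7818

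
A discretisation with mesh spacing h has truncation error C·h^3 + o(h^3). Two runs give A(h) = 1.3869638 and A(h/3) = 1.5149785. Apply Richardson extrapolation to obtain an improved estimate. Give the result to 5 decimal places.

1.51990

The leading error scales as h^3; refining by a factor of 3 reduces it by 3^3 = 27.
Extrapolated value = (27·A(h/3) − A(h)) / (27 − 1)
= (27·1.5149785 − 1.3869638) / 26
= 39.5174557 / 26 = 1.5199021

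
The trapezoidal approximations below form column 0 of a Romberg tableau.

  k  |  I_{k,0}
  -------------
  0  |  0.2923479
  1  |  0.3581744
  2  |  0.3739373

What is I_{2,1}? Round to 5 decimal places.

Richardson extrapolation on the trapezoidal column (denominator 4−1=3):
I_{2,1} = 0.3739373 + (0.3739373 − 0.3581744)/3 = 0.3791916

0.37919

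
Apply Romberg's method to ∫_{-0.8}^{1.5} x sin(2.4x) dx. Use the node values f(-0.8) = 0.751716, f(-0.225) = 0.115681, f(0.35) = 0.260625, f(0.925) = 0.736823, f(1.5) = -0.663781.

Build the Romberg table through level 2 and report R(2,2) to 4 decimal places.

R(0,0) (trapezoid, 1 panel, h=2.3000): 0.101125
R(1,0) (trapezoid, 2 panels, h=1.1500): 0.350281
R(2,0) (trapezoid, 4 panels, h=0.5750): 0.665330
R(1,1) = 0.350281 + (0.350281 − 0.101125)/3 = 0.433333
R(2,1) = 0.665330 + (0.665330 − 0.350281)/3 = 0.770346
R(2,2) = 0.770346 + (0.770346 − 0.433333)/15 = 0.792814

0.7928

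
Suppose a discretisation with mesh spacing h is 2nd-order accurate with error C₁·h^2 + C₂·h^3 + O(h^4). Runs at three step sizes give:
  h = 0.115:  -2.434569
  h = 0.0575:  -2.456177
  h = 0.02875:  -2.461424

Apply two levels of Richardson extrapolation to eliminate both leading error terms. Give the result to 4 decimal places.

-2.4631

First eliminate the h^2 term (factor 2^2 = 4):
  B₁ = (4·(-2.456177) − (-2.434569))/3 = -2.463380
  B₂ = (4·(-2.461424) − (-2.456177))/3 = -2.463173
Then eliminate the h^3 term (factor 2^3 = 8):
  (8·(-2.463173) − (-2.463380))/7 = -2.463143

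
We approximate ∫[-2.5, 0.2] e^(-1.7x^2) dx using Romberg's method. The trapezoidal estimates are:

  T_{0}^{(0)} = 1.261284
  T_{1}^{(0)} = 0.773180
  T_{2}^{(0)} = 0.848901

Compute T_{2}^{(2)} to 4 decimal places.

0.8917

Richardson extrapolation on the trapezoidal column (denominator 4−1=3):
T_{1}^{(1)} = (4·0.773180 − 1.261284) / 3 = 0.610479
T_{2}^{(1)} = 0.848901 + (0.848901 − 0.773180)/3 = 0.874141
T_{2}^{(2)} = 0.874141 + (0.874141 − 0.610479)/15 = 0.891718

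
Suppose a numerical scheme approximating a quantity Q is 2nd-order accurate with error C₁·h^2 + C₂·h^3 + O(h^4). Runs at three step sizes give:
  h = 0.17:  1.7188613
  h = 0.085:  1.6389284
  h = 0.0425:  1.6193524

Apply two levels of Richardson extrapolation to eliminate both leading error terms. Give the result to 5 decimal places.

1.61290

First eliminate the h^2 term (factor 2^2 = 4):
  B₁ = (4·1.6389284 − 1.7188613)/3 = 1.6122841
  B₂ = (4·1.6193524 − 1.6389284)/3 = 1.6128271
Then eliminate the h^3 term (factor 2^3 = 8):
  (8·1.6128271 − 1.6122841)/7 = 1.6129047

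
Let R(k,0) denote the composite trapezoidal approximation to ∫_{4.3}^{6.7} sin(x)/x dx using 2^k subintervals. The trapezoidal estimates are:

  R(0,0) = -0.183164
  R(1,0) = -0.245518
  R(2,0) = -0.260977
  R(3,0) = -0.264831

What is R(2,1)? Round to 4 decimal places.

Richardson extrapolation on the trapezoidal column (denominator 4−1=3):
R(2,1) = -0.260977 + (-0.260977 − (-0.245518))/3 = -0.266130

-0.2661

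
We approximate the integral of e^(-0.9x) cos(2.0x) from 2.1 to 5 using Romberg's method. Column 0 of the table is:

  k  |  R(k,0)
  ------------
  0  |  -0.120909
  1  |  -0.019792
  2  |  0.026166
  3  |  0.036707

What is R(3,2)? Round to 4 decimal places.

0.0401

Richardson extrapolation on the trapezoidal column (denominator 4−1=3):
R(2,1) = 0.026166 + (0.026166 − (-0.019792))/3 = 0.041485
R(3,1) = 0.036707 + (0.036707 − 0.026166)/3 = 0.040221
R(3,2) = (16·0.040221 − 0.041485) / 15 = 0.040137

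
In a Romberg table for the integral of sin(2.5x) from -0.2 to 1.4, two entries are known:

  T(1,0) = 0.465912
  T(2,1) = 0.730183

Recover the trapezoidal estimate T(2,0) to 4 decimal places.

From T(2,1) = (4·T(2,0) − T(1,0))/3, solve for T(2,0):
4·T(2,0) = 3·0.730183 + 0.465912 = 2.656461
T(2,0) = 0.664115

0.6641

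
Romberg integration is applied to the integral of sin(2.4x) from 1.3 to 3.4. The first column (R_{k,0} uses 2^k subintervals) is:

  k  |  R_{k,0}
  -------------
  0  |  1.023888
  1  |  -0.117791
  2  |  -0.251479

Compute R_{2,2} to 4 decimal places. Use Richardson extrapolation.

R_{1,1} = (4·(-0.117791) − 1.023888) / 3 = -0.498351
R_{2,1} = -0.251479 + (-0.251479 − (-0.117791))/3 = -0.296042
R_{2,2} = (16·(-0.296042) − (-0.498351)) / 15 = -0.282555

-0.2826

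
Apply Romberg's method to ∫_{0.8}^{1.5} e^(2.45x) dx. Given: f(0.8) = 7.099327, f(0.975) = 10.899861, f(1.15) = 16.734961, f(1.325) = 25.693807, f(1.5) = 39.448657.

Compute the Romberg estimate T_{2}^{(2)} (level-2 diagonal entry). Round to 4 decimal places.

T_{0}^{(0)} (trapezoid, 1 panel, h=0.7000): 16.291794
T_{1}^{(0)} (trapezoid, 2 panels, h=0.3500): 14.003134
T_{2}^{(0)} (trapezoid, 4 panels, h=0.1750): 13.405459
T_{1}^{(1)} = 14.003134 + (14.003134 − 16.291794)/3 = 13.240247
T_{2}^{(1)} = 13.405459 + (13.405459 − 14.003134)/3 = 13.206234
T_{2}^{(2)} = 13.206234 + (13.206234 − 13.240247)/15 = 13.203966

13.2040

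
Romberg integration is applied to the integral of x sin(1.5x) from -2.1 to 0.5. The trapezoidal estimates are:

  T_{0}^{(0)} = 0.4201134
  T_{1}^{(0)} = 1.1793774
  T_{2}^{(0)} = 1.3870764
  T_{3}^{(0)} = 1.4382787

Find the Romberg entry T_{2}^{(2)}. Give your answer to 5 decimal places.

T_{1}^{(1)} = (4·1.1793774 − 0.4201134) / 3 = 1.4324654
T_{2}^{(1)} = 1.3870764 + (1.3870764 − 1.1793774)/3 = 1.4563094
T_{2}^{(2)} = 1.4563094 + (1.4563094 − 1.4324654)/15 = 1.4578990

1.45790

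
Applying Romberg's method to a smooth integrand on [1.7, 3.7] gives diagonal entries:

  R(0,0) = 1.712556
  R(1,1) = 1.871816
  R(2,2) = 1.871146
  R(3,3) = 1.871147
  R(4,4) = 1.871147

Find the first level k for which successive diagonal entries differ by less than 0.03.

k = 2

|R(1,1) − R(0,0)| = 0.159260 ≥ 0.03
|R(2,2) − R(1,1)| = 0.000670 < 0.03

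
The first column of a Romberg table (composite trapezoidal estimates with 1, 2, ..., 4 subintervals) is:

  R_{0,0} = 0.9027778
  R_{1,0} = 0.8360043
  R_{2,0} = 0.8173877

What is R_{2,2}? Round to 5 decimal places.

0.81101

Richardson extrapolation on the trapezoidal column (denominator 4−1=3):
R_{1,1} = 0.8360043 + (0.8360043 − 0.9027778)/3 = 0.8137465
R_{2,1} = 0.8173877 + (0.8173877 − 0.8360043)/3 = 0.8111822
R_{2,2} = 0.8111822 + (0.8111822 − 0.8137465)/15 = 0.8110112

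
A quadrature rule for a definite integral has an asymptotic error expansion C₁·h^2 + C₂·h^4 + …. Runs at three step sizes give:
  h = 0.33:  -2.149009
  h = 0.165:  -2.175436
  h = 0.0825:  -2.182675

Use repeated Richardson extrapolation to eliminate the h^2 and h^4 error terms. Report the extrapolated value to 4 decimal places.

First eliminate the h^2 term (factor 2^2 = 4):
  B₁ = (4·(-2.175436) − (-2.149009))/3 = -2.184245
  B₂ = (4·(-2.182675) − (-2.175436))/3 = -2.185088
Then eliminate the h^4 term (factor 2^4 = 16):
  (16·(-2.185088) − (-2.184245))/15 = -2.185144

-2.1851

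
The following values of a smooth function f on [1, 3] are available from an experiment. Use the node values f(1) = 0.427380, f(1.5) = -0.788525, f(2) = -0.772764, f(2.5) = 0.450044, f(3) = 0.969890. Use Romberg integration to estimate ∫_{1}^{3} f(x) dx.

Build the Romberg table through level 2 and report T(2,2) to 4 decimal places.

-0.2294

T(0,0) (trapezoid, 1 panel, h=2.0000): 1.397270
T(1,0) (trapezoid, 2 panels, h=1.0000): -0.074129
T(2,0) (trapezoid, 4 panels, h=0.5000): -0.206305
T(1,1) = -0.074129 + (-0.074129 − 1.397270)/3 = -0.564595
T(2,1) = -0.206305 + (-0.206305 − (-0.074129))/3 = -0.250364
T(2,2) = -0.250364 + (-0.250364 − (-0.564595))/15 = -0.229415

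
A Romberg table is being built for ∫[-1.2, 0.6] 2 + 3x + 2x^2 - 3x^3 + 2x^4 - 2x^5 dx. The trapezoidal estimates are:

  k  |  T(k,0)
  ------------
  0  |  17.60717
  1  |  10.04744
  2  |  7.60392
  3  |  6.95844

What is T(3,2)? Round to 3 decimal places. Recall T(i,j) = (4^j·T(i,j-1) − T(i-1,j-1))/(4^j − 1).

Richardson extrapolation on the trapezoidal column (denominator 4−1=3):
T(2,1) = 7.60392 + (7.60392 − 10.04744)/3 = 6.78941
T(3,1) = 6.95844 + (6.95844 − 7.60392)/3 = 6.74328
T(3,2) = 6.74328 + (6.74328 − 6.78941)/15 = 6.74020

6.740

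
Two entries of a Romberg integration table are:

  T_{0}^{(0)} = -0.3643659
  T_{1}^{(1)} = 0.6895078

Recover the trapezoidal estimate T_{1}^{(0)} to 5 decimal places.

0.42604

From T_{1}^{(1)} = (4·T_{1}^{(0)} − T_{0}^{(0)})/3, solve for T_{1}^{(0)}:
4·T_{1}^{(0)} = 3·0.6895078 + (-0.3643659) = 1.7041575
T_{1}^{(0)} = 0.4260394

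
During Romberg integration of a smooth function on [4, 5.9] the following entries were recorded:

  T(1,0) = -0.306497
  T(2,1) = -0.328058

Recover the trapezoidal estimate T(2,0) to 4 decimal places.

-0.3227

From T(2,1) = (4·T(2,0) − T(1,0))/3, solve for T(2,0):
4·T(2,0) = 3·(-0.328058) + (-0.306497) = -1.290671
T(2,0) = -0.322668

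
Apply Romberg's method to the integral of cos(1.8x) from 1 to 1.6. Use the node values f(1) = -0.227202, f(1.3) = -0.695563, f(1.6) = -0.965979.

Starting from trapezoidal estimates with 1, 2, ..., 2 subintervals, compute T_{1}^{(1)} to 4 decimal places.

-0.3975

T_{0}^{(0)} (trapezoid, 1 panel, h=0.6000): -0.357954
T_{1}^{(0)} (trapezoid, 2 panels, h=0.3000): -0.387646
T_{1}^{(1)} = -0.387646 + (-0.387646 − (-0.357954))/3 = -0.397543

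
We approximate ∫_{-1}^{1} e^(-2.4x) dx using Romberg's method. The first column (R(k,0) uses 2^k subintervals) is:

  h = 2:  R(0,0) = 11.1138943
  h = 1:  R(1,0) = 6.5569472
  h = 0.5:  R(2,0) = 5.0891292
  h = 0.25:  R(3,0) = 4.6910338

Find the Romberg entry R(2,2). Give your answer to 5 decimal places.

4.57065

R(1,1) = 6.5569472 + (6.5569472 − 11.1138943)/3 = 5.0379648
R(2,1) = 5.0891292 + (5.0891292 − 6.5569472)/3 = 4.5998565
R(2,2) = (16·4.5998565 − 5.0379648) / 15 = 4.5706493
(Column j=1 coincides with Simpson's rule on the same nodes.)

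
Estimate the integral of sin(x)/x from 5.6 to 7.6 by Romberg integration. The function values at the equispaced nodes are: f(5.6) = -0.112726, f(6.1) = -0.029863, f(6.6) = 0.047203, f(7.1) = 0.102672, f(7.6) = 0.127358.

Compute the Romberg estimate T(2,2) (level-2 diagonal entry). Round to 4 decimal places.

0.0666

T(0,0) (trapezoid, 1 panel, h=2.0000): 0.014632
T(1,0) (trapezoid, 2 panels, h=1.0000): 0.054519
T(2,0) (trapezoid, 4 panels, h=0.5000): 0.063664
T(1,1) = 0.054519 + (0.054519 − 0.014632)/3 = 0.067815
T(2,1) = 0.063664 + (0.063664 − 0.054519)/3 = 0.066712
T(2,2) = 0.066712 + (0.066712 − 0.067815)/15 = 0.066638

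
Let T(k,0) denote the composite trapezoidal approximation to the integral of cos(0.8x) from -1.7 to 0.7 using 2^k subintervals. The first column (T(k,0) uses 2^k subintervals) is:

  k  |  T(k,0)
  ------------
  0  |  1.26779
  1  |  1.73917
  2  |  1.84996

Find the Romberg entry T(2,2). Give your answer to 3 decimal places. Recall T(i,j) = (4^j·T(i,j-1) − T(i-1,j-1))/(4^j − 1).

1.886

Richardson extrapolation on the trapezoidal column (denominator 4−1=3):
T(1,1) = 1.73917 + (1.73917 − 1.26779)/3 = 1.89630
T(2,1) = (4·1.84996 − 1.73917) / 3 = 1.88689
T(2,2) = 1.88689 + (1.88689 − 1.89630)/15 = 1.88626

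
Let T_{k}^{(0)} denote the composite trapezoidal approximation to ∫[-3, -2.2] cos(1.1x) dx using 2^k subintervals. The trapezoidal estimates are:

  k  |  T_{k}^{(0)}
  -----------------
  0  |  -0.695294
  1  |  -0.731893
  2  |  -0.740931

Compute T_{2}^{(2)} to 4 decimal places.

Richardson extrapolation on the trapezoidal column (denominator 4−1=3):
T_{1}^{(1)} = -0.731893 + (-0.731893 − (-0.695294))/3 = -0.744093
T_{2}^{(1)} = -0.740931 + (-0.740931 − (-0.731893))/3 = -0.743944
T_{2}^{(2)} = (16·(-0.743944) − (-0.744093)) / 15 = -0.743934
(Column j=1 coincides with Simpson's rule on the same nodes.)

-0.7439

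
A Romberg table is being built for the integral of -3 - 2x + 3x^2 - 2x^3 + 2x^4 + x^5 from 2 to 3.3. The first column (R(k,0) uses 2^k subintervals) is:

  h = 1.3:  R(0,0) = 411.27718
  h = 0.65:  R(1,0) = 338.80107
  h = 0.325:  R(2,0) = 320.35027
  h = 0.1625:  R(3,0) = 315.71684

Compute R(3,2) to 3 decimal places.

R(2,1) = (4·320.35027 − 338.80107) / 3 = 314.20000
R(3,1) = 315.71684 + (315.71684 − 320.35027)/3 = 314.17236
R(3,2) = 314.17236 + (314.17236 − 314.20000)/15 = 314.17052
(Column j=1 coincides with Simpson's rule on the same nodes.)

314.171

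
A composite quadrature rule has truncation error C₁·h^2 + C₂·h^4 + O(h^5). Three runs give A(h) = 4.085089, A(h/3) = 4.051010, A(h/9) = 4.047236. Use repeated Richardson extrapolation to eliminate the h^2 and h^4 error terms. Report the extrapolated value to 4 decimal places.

First eliminate the h^2 term (factor 3^2 = 9):
  B₁ = (9·4.051010 − 4.085089)/8 = 4.046750
  B₂ = (9·4.047236 − 4.051010)/8 = 4.046764
Then eliminate the h^4 term (factor 3^4 = 81):
  (81·4.046764 − 4.046750)/80 = 4.046764

4.0468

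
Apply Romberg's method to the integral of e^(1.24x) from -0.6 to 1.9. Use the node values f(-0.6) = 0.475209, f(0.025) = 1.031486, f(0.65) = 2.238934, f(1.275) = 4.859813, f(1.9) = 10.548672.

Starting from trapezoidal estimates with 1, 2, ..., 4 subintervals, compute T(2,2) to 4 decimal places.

8.1266

T(0,0) (trapezoid, 1 panel, h=2.5000): 13.779851
T(1,0) (trapezoid, 2 panels, h=1.2500): 9.688593
T(2,0) (trapezoid, 4 panels, h=0.6250): 8.526358
T(1,1) = 9.688593 + (9.688593 − 13.779851)/3 = 8.324840
T(2,1) = 8.526358 + (8.526358 − 9.688593)/3 = 8.138946
T(2,2) = 8.138946 + (8.138946 − 8.324840)/15 = 8.126553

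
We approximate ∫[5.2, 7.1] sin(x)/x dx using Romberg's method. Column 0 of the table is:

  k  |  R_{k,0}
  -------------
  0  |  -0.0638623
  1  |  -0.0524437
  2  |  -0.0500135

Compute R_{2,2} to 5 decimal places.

-0.04924

Richardson extrapolation on the trapezoidal column (denominator 4−1=3):
R_{1,1} = (4·(-0.0524437) − (-0.0638623)) / 3 = -0.0486375
R_{2,1} = -0.0500135 + (-0.0500135 − (-0.0524437))/3 = -0.0492034
R_{2,2} = (16·(-0.0492034) − (-0.0486375)) / 15 = -0.0492411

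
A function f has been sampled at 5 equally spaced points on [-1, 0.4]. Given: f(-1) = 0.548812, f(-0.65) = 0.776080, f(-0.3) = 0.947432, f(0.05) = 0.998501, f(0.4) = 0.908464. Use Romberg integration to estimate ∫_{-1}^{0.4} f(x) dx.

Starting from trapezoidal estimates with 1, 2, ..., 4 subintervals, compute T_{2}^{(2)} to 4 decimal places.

T_{0}^{(0)} (trapezoid, 1 panel, h=1.4000): 1.020093
T_{1}^{(0)} (trapezoid, 2 panels, h=0.7000): 1.173249
T_{2}^{(0)} (trapezoid, 4 panels, h=0.3500): 1.207728
T_{1}^{(1)} = 1.173249 + (1.173249 − 1.020093)/3 = 1.224301
T_{2}^{(1)} = 1.207728 + (1.207728 − 1.173249)/3 = 1.219221
T_{2}^{(2)} = 1.219221 + (1.219221 − 1.224301)/15 = 1.218882

1.2189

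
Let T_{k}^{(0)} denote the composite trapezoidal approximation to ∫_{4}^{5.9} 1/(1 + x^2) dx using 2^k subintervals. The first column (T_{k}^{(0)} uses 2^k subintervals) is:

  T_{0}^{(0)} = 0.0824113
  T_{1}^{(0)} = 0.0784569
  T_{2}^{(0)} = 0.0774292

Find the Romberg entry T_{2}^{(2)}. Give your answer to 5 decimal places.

T_{1}^{(1)} = (4·0.0784569 − 0.0824113) / 3 = 0.0771388
T_{2}^{(1)} = 0.0774292 + (0.0774292 − 0.0784569)/3 = 0.0770866
T_{2}^{(2)} = (16·0.0770866 − 0.0771388) / 15 = 0.0770831

0.07708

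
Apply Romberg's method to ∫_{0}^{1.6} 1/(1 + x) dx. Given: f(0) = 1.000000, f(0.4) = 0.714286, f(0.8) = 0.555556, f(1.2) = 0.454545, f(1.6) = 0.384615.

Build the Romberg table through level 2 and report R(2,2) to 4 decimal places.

R(0,0) (trapezoid, 1 panel, h=1.6000): 1.107692
R(1,0) (trapezoid, 2 panels, h=0.8000): 0.998291
R(2,0) (trapezoid, 4 panels, h=0.4000): 0.966678
R(1,1) = 0.998291 + (0.998291 − 1.107692)/3 = 0.961824
R(2,1) = 0.966678 + (0.966678 − 0.998291)/3 = 0.956140
R(2,2) = 0.956140 + (0.956140 − 0.961824)/15 = 0.955761

0.9558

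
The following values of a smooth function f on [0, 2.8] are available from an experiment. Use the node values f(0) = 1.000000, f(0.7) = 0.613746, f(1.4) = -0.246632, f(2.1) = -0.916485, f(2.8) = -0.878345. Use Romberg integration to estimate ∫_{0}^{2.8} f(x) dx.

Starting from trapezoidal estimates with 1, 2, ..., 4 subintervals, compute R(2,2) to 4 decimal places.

-0.3670

R(0,0) (trapezoid, 1 panel, h=2.8000): 0.170317
R(1,0) (trapezoid, 2 panels, h=1.4000): -0.260126
R(2,0) (trapezoid, 4 panels, h=0.7000): -0.341980
R(1,1) = -0.260126 + (-0.260126 − 0.170317)/3 = -0.403607
R(2,1) = -0.341980 + (-0.341980 − (-0.260126))/3 = -0.369265
R(2,2) = -0.369265 + (-0.369265 − (-0.403607))/15 = -0.366976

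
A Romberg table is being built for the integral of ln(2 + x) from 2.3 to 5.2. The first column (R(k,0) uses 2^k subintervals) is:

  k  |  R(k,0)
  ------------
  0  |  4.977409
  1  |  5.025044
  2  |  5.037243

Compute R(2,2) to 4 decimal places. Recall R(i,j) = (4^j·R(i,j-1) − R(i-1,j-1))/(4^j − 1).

R(1,1) = 5.025044 + (5.025044 − 4.977409)/3 = 5.040922
R(2,1) = (4·5.037243 − 5.025044) / 3 = 5.041309
R(2,2) = (16·5.041309 − 5.040922) / 15 = 5.041335

5.0413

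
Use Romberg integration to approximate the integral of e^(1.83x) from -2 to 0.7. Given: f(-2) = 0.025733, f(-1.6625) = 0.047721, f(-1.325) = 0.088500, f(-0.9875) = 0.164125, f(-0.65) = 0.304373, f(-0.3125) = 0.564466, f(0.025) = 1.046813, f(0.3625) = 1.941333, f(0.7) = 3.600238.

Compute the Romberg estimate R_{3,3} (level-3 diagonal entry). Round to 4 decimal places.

1.9534

R_{0,0} (trapezoid, 1 panel, h=2.7000): 4.895061
R_{1,0} (trapezoid, 2 panels, h=1.3500): 2.858434
R_{2,0} (trapezoid, 4 panels, h=0.6750): 2.195553
R_{3,0} (trapezoid, 8 panels, h=0.3375): 2.014982
R_{1,1} = 2.858434 + (2.858434 − 4.895061)/3 = 2.179558
R_{2,1} = 2.195553 + (2.195553 − 2.858434)/3 = 1.974593
R_{3,1} = 2.014982 + (2.014982 − 2.195553)/3 = 1.954792
R_{2,2} = 1.974593 + (1.974593 − 2.179558)/15 = 1.960929
R_{3,2} = 1.954792 + (1.954792 − 1.974593)/15 = 1.953472
R_{3,3} = 1.953472 + (1.953472 − 1.960929)/63 = 1.953354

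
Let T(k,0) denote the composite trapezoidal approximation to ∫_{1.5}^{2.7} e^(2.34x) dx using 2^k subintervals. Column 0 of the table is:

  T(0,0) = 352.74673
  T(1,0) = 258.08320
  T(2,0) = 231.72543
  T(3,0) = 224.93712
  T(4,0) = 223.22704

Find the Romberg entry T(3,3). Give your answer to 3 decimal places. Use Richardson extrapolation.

222.656

T(1,1) = (4·258.08320 − 352.74673) / 3 = 226.52869
T(2,1) = 231.72543 + (231.72543 − 258.08320)/3 = 222.93951
T(3,1) = 224.93712 + (224.93712 − 231.72543)/3 = 222.67435
T(2,2) = (16·222.93951 − 226.52869) / 15 = 222.70023
T(3,2) = (16·222.67435 − 222.93951) / 15 = 222.65667
T(3,3) = (64·222.65667 − 222.70023) / 63 = 222.65598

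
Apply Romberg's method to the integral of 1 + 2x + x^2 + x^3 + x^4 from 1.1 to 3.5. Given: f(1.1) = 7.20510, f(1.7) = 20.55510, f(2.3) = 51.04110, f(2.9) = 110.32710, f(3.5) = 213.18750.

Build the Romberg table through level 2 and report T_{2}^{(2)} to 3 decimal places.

169.159

T_{0}^{(0)} (trapezoid, 1 panel, h=2.4000): 264.47112
T_{1}^{(0)} (trapezoid, 2 panels, h=1.2000): 193.48488
T_{2}^{(0)} (trapezoid, 4 panels, h=0.6000): 175.27176
T_{1}^{(1)} = 193.48488 + (193.48488 − 264.47112)/3 = 169.82280
T_{2}^{(1)} = 175.27176 + (175.27176 − 193.48488)/3 = 169.20072
T_{2}^{(2)} = 169.20072 + (169.20072 − 169.82280)/15 = 169.15925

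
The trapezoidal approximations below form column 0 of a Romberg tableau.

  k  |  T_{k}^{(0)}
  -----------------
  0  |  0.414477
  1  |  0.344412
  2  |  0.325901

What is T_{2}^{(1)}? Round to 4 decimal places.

Richardson extrapolation on the trapezoidal column (denominator 4−1=3):
T_{2}^{(1)} = (4·0.325901 − 0.344412) / 3 = 0.319731
(Column j=1 coincides with Simpson's rule on the same nodes.)

0.3197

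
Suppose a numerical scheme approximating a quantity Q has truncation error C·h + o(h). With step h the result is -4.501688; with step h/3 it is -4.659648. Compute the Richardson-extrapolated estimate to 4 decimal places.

-4.7386

The leading error scales as h; refining by a factor of 3 reduces it by 3^1 = 3.
Extrapolated value = (3·A(h/3) − A(h)) / (3 − 1)
= (3·(-4.659648) − (-4.501688)) / 2
= -9.477256 / 2 = -4.738628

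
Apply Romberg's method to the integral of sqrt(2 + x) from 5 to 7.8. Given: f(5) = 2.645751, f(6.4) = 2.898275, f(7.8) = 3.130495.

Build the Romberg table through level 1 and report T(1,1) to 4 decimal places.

T(0,0) (trapezoid, 1 panel, h=2.8000): 8.086744
T(1,0) (trapezoid, 2 panels, h=1.4000): 8.100957
T(1,1) = 8.100957 + (8.100957 − 8.086744)/3 = 8.105695

8.1057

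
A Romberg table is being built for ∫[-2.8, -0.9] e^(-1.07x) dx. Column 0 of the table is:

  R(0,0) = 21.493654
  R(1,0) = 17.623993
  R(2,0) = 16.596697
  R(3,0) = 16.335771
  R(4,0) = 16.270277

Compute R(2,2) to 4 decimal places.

16.2489

R(1,1) = 17.623993 + (17.623993 − 21.493654)/3 = 16.334106
R(2,1) = (4·16.596697 − 17.623993) / 3 = 16.254265
R(2,2) = (16·16.254265 − 16.334106) / 15 = 16.248942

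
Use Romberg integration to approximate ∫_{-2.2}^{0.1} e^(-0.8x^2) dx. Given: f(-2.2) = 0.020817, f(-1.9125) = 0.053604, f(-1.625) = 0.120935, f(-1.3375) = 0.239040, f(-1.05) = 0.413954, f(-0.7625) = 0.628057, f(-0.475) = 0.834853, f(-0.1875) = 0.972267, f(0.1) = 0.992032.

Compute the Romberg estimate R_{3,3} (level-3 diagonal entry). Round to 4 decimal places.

R_{0,0} (trapezoid, 1 panel, h=2.3000): 1.164776
R_{1,0} (trapezoid, 2 panels, h=1.1500): 1.058435
R_{2,0} (trapezoid, 4 panels, h=0.5750): 1.078796
R_{3,0} (trapezoid, 8 panels, h=0.2875): 1.083626
R_{1,1} = 1.058435 + (1.058435 − 1.164776)/3 = 1.022988
R_{2,1} = 1.078796 + (1.078796 − 1.058435)/3 = 1.085583
R_{3,1} = 1.083626 + (1.083626 − 1.078796)/3 = 1.085236
R_{2,2} = 1.085583 + (1.085583 − 1.022988)/15 = 1.089756
R_{3,2} = 1.085236 + (1.085236 − 1.085583)/15 = 1.085213
R_{3,3} = 1.085213 + (1.085213 − 1.089756)/63 = 1.085141

1.0851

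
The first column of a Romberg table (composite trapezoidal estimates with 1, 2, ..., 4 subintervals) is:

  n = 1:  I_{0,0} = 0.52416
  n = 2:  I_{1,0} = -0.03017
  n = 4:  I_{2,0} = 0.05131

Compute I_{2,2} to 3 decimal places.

0.098

Richardson extrapolation on the trapezoidal column (denominator 4−1=3):
I_{1,1} = -0.03017 + (-0.03017 − 0.52416)/3 = -0.21495
I_{2,1} = (4·0.05131 − (-0.03017)) / 3 = 0.07847
I_{2,2} = (16·0.07847 − (-0.21495)) / 15 = 0.09803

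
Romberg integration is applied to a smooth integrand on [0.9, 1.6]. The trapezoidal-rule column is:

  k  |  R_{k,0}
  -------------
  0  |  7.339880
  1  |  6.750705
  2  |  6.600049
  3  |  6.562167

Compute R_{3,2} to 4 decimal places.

Richardson extrapolation on the trapezoidal column (denominator 4−1=3):
R_{2,1} = 6.600049 + (6.600049 − 6.750705)/3 = 6.549830
R_{3,1} = 6.562167 + (6.562167 − 6.600049)/3 = 6.549540
R_{3,2} = 6.549540 + (6.549540 − 6.549830)/15 = 6.549521

6.5495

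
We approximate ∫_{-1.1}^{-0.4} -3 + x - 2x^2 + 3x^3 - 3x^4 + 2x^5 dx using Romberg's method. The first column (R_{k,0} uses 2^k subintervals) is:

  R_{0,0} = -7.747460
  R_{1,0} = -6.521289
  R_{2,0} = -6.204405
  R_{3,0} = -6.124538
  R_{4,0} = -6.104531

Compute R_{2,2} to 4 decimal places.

-6.0979

R_{1,1} = -6.521289 + (-6.521289 − (-7.747460))/3 = -6.112565
R_{2,1} = -6.204405 + (-6.204405 − (-6.521289))/3 = -6.098777
R_{2,2} = (16·(-6.098777) − (-6.112565)) / 15 = -6.097858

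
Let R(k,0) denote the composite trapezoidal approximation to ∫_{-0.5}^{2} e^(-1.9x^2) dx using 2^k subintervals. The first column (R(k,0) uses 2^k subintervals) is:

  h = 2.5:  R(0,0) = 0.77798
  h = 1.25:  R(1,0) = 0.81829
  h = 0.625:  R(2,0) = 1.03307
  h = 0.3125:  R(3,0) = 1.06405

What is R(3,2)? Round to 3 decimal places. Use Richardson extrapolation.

Richardson extrapolation on the trapezoidal column (denominator 4−1=3):
R(2,1) = (4·1.03307 − 0.81829) / 3 = 1.10466
R(3,1) = (4·1.06405 − 1.03307) / 3 = 1.07438
R(3,2) = 1.07438 + (1.07438 − 1.10466)/15 = 1.07236

1.072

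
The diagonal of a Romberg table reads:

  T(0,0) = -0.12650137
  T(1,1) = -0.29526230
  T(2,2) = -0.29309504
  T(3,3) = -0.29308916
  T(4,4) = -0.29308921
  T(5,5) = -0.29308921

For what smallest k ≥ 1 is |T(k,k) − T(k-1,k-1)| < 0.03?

k = 2

|T(1,1) − T(0,0)| = 0.16876093 ≥ 0.03
|T(2,2) − T(1,1)| = 0.00216726 < 0.03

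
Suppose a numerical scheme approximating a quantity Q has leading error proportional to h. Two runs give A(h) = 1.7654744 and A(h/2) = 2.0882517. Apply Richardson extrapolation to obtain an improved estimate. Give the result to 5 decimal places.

2.41103

The leading error scales as h; refining by a factor of 2 reduces it by 2^1 = 2.
Extrapolated value = (2·A(h/2) − A(h)) / (2 − 1)
= (2·2.0882517 − 1.7654744) / 1
= 2.4110290 / 1 = 2.4110290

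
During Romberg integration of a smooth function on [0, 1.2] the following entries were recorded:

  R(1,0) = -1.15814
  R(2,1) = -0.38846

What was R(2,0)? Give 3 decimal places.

From R(2,1) = (4·R(2,0) − R(1,0))/3, solve for R(2,0):
4·R(2,0) = 3·(-0.38846) + (-1.15814) = -2.32352
R(2,0) = -0.58088

-0.581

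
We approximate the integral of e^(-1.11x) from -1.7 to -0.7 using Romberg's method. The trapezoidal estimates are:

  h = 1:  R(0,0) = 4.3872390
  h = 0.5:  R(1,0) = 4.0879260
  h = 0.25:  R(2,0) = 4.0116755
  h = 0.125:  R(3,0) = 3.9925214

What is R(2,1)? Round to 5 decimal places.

3.98626

R(2,1) = 4.0116755 + (4.0116755 − 4.0879260)/3 = 3.9862587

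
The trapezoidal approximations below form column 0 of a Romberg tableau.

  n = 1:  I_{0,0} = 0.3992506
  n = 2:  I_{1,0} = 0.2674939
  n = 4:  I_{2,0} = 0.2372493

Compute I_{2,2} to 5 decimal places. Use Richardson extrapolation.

0.22741

Richardson extrapolation on the trapezoidal column (denominator 4−1=3):
I_{1,1} = 0.2674939 + (0.2674939 − 0.3992506)/3 = 0.2235750
I_{2,1} = (4·0.2372493 − 0.2674939) / 3 = 0.2271678
I_{2,2} = (16·0.2271678 − 0.2235750) / 15 = 0.2274073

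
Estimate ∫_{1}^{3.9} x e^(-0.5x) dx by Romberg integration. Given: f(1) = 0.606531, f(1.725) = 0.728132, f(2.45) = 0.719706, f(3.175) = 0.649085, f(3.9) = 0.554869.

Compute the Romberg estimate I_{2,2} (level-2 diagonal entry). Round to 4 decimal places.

I_{0,0} (trapezoid, 1 panel, h=2.9000): 1.684030
I_{1,0} (trapezoid, 2 panels, h=1.4500): 1.885589
I_{2,0} (trapezoid, 4 panels, h=0.7250): 1.941277
I_{1,1} = 1.885589 + (1.885589 − 1.684030)/3 = 1.952775
I_{2,1} = 1.941277 + (1.941277 − 1.885589)/3 = 1.959840
I_{2,2} = 1.959840 + (1.959840 − 1.952775)/15 = 1.960311

1.9603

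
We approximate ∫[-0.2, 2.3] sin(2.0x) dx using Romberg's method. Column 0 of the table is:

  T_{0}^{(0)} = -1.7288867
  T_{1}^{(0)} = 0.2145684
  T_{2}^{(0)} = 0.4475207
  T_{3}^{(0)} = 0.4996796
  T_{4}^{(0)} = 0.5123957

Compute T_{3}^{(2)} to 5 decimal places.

0.51653

Richardson extrapolation on the trapezoidal column (denominator 4−1=3):
T_{2}^{(1)} = (4·0.4475207 − 0.2145684) / 3 = 0.5251715
T_{3}^{(1)} = 0.4996796 + (0.4996796 − 0.4475207)/3 = 0.5170659
T_{3}^{(2)} = (16·0.5170659 − 0.5251715) / 15 = 0.5165255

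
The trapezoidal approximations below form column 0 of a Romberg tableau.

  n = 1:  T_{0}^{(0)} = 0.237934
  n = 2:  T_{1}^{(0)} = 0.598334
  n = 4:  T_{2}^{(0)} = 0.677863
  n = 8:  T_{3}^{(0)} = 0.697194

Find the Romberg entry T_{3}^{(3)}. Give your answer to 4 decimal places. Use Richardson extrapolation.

0.7036

Richardson extrapolation on the trapezoidal column (denominator 4−1=3):
T_{1}^{(1)} = 0.598334 + (0.598334 − 0.237934)/3 = 0.718467
T_{2}^{(1)} = 0.677863 + (0.677863 − 0.598334)/3 = 0.704373
T_{3}^{(1)} = (4·0.697194 − 0.677863) / 3 = 0.703638
T_{2}^{(2)} = 0.704373 + (0.704373 − 0.718467)/15 = 0.703433
T_{3}^{(2)} = (16·0.703638 − 0.704373) / 15 = 0.703589
T_{3}^{(3)} = (64·0.703589 − 0.703433) / 63 = 0.703591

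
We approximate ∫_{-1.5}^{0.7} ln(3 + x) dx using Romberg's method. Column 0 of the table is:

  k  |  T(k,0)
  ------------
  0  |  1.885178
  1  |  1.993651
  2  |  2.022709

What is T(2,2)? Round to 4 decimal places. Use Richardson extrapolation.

2.0326

T(1,1) = (4·1.993651 − 1.885178) / 3 = 2.029809
T(2,1) = 2.022709 + (2.022709 − 1.993651)/3 = 2.032395
T(2,2) = (16·2.032395 − 2.029809) / 15 = 2.032567
(Column j=1 coincides with Simpson's rule on the same nodes.)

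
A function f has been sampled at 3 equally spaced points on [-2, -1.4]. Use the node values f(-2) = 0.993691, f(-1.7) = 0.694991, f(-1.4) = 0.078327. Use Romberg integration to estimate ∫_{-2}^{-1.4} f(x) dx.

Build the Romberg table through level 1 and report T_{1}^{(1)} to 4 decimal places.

T_{0}^{(0)} (trapezoid, 1 panel, h=0.6000): 0.321605
T_{1}^{(0)} (trapezoid, 2 panels, h=0.3000): 0.369300
T_{1}^{(1)} = 0.369300 + (0.369300 − 0.321605)/3 = 0.385198

0.3852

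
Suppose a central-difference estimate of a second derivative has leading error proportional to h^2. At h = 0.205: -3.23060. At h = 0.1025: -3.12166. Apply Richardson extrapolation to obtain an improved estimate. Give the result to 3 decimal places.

The leading error scales as h^2; refining by a factor of 2 reduces it by 2^2 = 4.
Extrapolated value = (4·A(h/2) − A(h)) / (4 − 1)
= (4·(-3.12166) − (-3.23060)) / 3
= -9.25604 / 3 = -3.08535

-3.085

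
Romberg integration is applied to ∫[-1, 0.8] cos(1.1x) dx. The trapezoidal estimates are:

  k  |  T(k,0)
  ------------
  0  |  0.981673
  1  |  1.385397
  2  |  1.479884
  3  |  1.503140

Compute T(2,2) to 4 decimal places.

1.5108

Richardson extrapolation on the trapezoidal column (denominator 4−1=3):
T(1,1) = (4·1.385397 − 0.981673) / 3 = 1.519972
T(2,1) = (4·1.479884 − 1.385397) / 3 = 1.511380
T(2,2) = (16·1.511380 − 1.519972) / 15 = 1.510807
(Column j=1 coincides with Simpson's rule on the same nodes.)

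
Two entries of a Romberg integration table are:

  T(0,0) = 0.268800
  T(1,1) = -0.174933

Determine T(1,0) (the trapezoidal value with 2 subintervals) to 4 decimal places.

From T(1,1) = (4·T(1,0) − T(0,0))/3, solve for T(1,0):
4·T(1,0) = 3·(-0.174933) + 0.268800 = -0.255999
T(1,0) = -0.064000

-0.0640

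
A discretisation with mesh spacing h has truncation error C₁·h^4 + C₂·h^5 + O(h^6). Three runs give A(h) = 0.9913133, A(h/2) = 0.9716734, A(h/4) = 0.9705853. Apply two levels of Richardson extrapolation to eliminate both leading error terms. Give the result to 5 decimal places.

First eliminate the h^4 term (factor 2^4 = 16):
  B₁ = (16·0.9716734 − 0.9913133)/15 = 0.9703641
  B₂ = (16·0.9705853 − 0.9716734)/15 = 0.9705128
Then eliminate the h^5 term (factor 2^5 = 32):
  (32·0.9705128 − 0.9703641)/31 = 0.9705176

0.97052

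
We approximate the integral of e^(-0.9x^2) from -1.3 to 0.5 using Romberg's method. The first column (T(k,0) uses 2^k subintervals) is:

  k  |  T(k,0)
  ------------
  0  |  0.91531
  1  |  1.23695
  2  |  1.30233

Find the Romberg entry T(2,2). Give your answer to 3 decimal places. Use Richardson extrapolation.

T(1,1) = (4·1.23695 − 0.91531) / 3 = 1.34416
T(2,1) = 1.30233 + (1.30233 − 1.23695)/3 = 1.32412
T(2,2) = (16·1.32412 − 1.34416) / 15 = 1.32278

1.323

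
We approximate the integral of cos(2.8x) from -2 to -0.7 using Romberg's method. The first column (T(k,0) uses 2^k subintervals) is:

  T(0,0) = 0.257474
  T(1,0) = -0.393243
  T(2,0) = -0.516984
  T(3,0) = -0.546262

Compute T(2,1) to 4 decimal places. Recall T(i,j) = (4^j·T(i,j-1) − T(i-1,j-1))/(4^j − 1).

Richardson extrapolation on the trapezoidal column (denominator 4−1=3):
T(2,1) = (4·(-0.516984) − (-0.393243)) / 3 = -0.558231

-0.5582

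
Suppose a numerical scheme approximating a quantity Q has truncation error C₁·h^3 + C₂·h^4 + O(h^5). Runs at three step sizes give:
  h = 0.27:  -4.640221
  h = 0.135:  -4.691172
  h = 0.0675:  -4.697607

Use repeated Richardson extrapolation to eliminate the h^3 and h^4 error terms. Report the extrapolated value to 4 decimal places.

First eliminate the h^3 term (factor 2^3 = 8):
  B₁ = (8·(-4.691172) − (-4.640221))/7 = -4.698451
  B₂ = (8·(-4.697607) − (-4.691172))/7 = -4.698526
Then eliminate the h^4 term (factor 2^4 = 16):
  (16·(-4.698526) − (-4.698451))/15 = -4.698531

-4.6985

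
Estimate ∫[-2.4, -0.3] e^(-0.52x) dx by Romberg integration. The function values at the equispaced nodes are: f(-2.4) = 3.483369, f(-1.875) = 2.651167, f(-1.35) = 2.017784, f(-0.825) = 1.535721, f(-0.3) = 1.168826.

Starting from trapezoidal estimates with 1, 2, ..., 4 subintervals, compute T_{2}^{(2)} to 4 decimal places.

4.4510

T_{0}^{(0)} (trapezoid, 1 panel, h=2.1000): 4.884805
T_{1}^{(0)} (trapezoid, 2 panels, h=1.0500): 4.561076
T_{2}^{(0)} (trapezoid, 4 panels, h=0.5250): 4.478654
T_{1}^{(1)} = 4.561076 + (4.561076 − 4.884805)/3 = 4.453166
T_{2}^{(1)} = 4.478654 + (4.478654 − 4.561076)/3 = 4.451180
T_{2}^{(2)} = 4.451180 + (4.451180 − 4.453166)/15 = 4.451048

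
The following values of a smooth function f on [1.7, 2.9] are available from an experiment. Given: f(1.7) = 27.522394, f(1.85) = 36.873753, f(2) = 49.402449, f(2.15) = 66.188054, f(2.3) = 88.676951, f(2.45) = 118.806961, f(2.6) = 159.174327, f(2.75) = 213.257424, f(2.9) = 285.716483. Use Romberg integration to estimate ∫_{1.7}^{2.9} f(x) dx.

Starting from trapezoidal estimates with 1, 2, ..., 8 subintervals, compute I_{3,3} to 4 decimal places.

132.4072

I_{0,0} (trapezoid, 1 panel, h=1.2000): 187.943326
I_{1,0} (trapezoid, 2 panels, h=0.6000): 147.177834
I_{2,0} (trapezoid, 4 panels, h=0.3000): 136.161950
I_{3,0} (trapezoid, 8 panels, h=0.1500): 133.349904
I_{1,1} = 147.177834 + (147.177834 − 187.943326)/3 = 133.589337
I_{2,1} = 136.161950 + (136.161950 − 147.177834)/3 = 132.489989
I_{3,1} = 133.349904 + (133.349904 − 136.161950)/3 = 132.412555
I_{2,2} = 132.489989 + (132.489989 − 133.589337)/15 = 132.416699
I_{3,2} = 132.412555 + (132.412555 − 132.489989)/15 = 132.407393
I_{3,3} = 132.407393 + (132.407393 − 132.416699)/63 = 132.407245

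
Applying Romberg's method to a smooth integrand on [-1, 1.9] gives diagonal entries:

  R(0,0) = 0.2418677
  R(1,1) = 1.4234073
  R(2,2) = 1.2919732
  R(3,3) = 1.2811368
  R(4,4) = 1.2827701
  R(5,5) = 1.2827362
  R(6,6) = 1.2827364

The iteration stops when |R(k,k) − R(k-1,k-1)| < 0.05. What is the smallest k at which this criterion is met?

k = 3

|R(1,1) − R(0,0)| = 1.1815396 ≥ 0.05
|R(2,2) − R(1,1)| = 0.1314341 ≥ 0.05
|R(3,3) − R(2,2)| = 0.0108364 < 0.05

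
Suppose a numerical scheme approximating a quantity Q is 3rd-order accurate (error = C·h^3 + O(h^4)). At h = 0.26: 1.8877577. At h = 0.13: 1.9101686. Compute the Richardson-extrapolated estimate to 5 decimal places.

1.91337

The leading error scales as h^3; refining by a factor of 2 reduces it by 2^3 = 8.
Extrapolated value = (8·A(h/2) − A(h)) / (8 − 1)
= (8·1.9101686 − 1.8877577) / 7
= 13.3935911 / 7 = 1.9133702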